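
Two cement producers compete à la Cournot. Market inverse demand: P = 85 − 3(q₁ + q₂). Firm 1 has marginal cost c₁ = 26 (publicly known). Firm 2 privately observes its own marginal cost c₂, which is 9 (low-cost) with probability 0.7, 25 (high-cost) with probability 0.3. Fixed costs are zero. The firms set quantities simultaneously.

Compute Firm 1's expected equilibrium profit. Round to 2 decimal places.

Type-c best response for Firm 2: q₂(c) = (85 − c)/6 − q₁/2.
Firm 1 maximizes expected profit; its first-order condition is 85 − 6q₁ − 3E[q₂] − 26 = 0.
Substituting E[q₂] and solving: E[c₂] = 13.8, so q₁ = (85 − 2·26 + 13.8)/9 = 5.2.
E[P] = 85 − 3·(q₁ + E[q₂]) = 41.6; Firm 1's expected profit = (E[P] − 26)·q₁ = (41.6 − 26)·5.2 = 81.12.

81.12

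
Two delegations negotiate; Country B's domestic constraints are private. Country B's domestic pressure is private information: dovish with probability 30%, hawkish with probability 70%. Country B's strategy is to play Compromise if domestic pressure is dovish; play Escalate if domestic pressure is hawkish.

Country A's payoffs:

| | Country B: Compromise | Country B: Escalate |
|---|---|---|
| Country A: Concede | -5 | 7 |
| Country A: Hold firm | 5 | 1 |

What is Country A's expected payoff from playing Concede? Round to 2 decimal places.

E[Concede] = 0.3·(-5) + 0.7·7 = (-1.5) + 4.9 = 3.4

3.40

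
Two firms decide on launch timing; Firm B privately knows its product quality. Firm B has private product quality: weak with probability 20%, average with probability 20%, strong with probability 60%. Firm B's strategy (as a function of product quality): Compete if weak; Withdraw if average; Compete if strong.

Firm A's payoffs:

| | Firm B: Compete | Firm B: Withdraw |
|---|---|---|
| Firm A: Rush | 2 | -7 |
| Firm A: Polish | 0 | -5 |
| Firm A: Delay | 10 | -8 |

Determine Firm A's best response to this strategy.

Compute Firm A's expected payoff for each action, taking the expectation over Firm B's type.
E[Rush] = 0.2·(2) + 0.2·(-7) + 0.6·(2) = 0.2
E[Polish] = 0.2·(0) + 0.2·(-5) + 0.6·(0) = -1
E[Delay] = 0.2·(10) + 0.2·(-8) + 0.6·(10) = 6.4
Best response: Delay (6.4 is the largest).

Delay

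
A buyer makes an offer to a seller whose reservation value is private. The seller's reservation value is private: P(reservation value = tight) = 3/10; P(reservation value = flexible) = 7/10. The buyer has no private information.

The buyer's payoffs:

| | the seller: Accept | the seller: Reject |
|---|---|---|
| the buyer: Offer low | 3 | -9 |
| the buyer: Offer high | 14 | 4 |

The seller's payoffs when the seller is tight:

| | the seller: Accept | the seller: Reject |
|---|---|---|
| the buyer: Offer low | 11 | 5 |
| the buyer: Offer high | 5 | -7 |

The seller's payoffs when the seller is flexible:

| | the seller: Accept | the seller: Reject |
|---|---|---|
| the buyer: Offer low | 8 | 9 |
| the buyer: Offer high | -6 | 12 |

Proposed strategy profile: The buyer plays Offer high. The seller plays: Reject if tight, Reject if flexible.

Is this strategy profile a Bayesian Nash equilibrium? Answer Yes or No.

A profile is a BNE iff every type of every player is best-responding given beliefs about the other side.
The buyer plays Offer high: E[Offer high] = 3/10·(4) + 7/10·(4) = 4; E[Offer low] = -9. Best-responding. ✓
The seller (reservation value tight), facing Offer high: Accept gives 5, Reject gives -7. Proposed Reject is not best — profitable deviation exists. ✗
The seller (reservation value flexible), facing Offer high: Accept gives -6, Reject gives 12. Proposed Reject is best. ✓

No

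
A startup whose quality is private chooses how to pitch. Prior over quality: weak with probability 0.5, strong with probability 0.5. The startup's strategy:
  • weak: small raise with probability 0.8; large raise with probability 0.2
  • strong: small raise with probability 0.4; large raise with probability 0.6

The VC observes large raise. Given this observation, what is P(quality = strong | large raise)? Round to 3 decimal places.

0.750

Apply Bayes' rule using the sender's strategy as the likelihood.
P(large raise) = 0.5·0.2 + 0.5·0.6 = 0.4
P(strong | large raise) = (0.5·0.6) / 0.4 = 0.3 / 0.4 = 0.75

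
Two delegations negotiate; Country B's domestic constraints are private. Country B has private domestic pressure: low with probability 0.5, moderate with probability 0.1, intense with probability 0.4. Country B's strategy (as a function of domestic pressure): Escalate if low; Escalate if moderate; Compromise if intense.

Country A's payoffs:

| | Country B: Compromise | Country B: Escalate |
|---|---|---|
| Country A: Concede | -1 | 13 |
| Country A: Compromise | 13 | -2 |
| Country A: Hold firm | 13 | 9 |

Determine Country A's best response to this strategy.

Hold firm

E[Concede] = 0.5·(13) + 0.1·(13) + 0.4·(-1) = 7.4
E[Compromise] = 0.5·(-2) + 0.1·(-2) + 0.4·(13) = 4
E[Hold firm] = 0.5·(9) + 0.1·(9) + 0.4·(13) = 10.6
Best response: Hold firm (10.6 is the largest).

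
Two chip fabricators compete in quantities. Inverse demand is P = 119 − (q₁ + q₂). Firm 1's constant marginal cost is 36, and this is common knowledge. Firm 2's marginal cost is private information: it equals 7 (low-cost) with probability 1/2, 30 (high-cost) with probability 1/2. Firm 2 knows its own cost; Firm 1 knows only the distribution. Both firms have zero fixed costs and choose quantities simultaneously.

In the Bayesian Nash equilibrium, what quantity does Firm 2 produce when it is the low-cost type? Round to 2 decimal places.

Type-c best response for Firm 2: q₂(c) = (119 − c)/2 − q₁/2.
Firm 1 maximizes expected profit; its first-order condition is 119 − 2q₁ − E[q₂] − 36 = 0.
Substituting E[q₂] and solving: E[c₂] = 18.5, so q₁ = (119 − 2·36 + 18.5)/3 = 21.8333.
q₂(low-cost) = (119 − 7 − 21.8333)/2 = 45.0833.

45.08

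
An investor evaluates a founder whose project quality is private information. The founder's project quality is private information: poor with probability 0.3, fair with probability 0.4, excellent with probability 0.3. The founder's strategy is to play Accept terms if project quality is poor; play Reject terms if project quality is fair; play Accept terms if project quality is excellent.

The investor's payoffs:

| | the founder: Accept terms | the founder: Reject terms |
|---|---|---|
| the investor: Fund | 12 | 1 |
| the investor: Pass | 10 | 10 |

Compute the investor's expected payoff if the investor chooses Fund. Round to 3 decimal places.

7.600

E[Fund] = 0.3·12 + 0.4·1 + 0.3·12 = 3.6 + 0.4 + 3.6 = 7.6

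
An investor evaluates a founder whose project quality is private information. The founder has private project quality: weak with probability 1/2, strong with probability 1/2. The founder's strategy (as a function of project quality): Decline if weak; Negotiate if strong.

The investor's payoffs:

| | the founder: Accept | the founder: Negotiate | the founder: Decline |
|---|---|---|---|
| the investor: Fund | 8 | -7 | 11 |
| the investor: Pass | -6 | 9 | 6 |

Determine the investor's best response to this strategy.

Pass

E[Fund] = 1/2·(11) + 1/2·(-7) = 2
E[Pass] = 1/2·(6) + 1/2·(9) = 15/2
Best response: Pass (15/2 is the largest).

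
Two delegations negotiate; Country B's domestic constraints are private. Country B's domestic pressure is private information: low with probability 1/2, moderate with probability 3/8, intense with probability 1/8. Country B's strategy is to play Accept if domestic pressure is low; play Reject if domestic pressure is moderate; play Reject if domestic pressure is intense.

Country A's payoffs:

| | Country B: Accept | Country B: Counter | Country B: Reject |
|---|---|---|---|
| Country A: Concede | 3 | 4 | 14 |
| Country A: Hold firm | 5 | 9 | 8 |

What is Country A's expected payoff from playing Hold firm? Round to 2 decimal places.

6.50

E[Hold firm] = 1/2·5 + 3/8·8 + 1/8·8 = 5/2 + 3 + 1 = 13/2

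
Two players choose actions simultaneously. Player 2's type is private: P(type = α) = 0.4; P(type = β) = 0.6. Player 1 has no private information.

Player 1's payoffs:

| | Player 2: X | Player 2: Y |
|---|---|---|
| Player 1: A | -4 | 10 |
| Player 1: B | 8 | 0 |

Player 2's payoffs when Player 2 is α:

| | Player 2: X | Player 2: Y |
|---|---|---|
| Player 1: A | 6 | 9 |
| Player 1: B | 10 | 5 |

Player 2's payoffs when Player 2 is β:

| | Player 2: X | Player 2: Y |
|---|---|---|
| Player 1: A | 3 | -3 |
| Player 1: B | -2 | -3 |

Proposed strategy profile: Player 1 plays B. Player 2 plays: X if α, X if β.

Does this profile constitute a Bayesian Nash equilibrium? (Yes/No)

A profile is a BNE iff every type of every player is best-responding given beliefs about the other side.
Player 1 plays B: E[B] = 0.4·(8) + 0.6·(8) = 8; E[A] = -4. Best-responding. ✓
Player 2 (type α), facing B: X gives 10, Y gives 5. Proposed X is best. ✓
Player 2 (type β), facing B: X gives -2, Y gives -3. Proposed X is best. ✓

Yes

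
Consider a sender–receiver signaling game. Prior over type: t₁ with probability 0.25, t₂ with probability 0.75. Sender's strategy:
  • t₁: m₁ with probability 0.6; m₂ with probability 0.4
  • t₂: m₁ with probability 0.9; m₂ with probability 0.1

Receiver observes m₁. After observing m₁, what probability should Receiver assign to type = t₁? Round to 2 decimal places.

0.18

P(m₁) = 0.25·0.6 + 0.75·0.9 = 0.825
P(t₁ | m₁) = (0.25·0.6) / 0.825 = 0.15 / 0.825 = 0.181818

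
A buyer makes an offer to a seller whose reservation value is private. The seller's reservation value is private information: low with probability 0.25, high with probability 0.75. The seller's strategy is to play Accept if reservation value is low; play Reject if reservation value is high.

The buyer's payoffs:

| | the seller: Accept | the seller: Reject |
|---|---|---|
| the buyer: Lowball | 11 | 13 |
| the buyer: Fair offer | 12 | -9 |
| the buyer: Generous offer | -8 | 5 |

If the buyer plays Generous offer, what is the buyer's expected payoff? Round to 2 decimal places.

Take the expectation over the seller's reservation value, weighting each type's action by its prior probability.
E[Generous offer] = 0.25·(-8) + 0.75·5 = (-2) + 3.75 = 1.75

1.75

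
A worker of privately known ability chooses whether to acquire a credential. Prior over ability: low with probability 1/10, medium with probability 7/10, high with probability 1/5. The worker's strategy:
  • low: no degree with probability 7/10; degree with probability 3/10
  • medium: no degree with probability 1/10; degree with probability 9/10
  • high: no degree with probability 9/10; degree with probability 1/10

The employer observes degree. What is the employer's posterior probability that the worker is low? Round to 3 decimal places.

0.044

Apply Bayes' rule using the sender's strategy as the likelihood.
P(degree) = (1/10)·(3/10) + (7/10)·(9/10) + (1/5)·(1/10) = 17/25
P(low | degree) = ((1/10)·(3/10)) / (17/25) = (3/100) / (17/25) = 3/68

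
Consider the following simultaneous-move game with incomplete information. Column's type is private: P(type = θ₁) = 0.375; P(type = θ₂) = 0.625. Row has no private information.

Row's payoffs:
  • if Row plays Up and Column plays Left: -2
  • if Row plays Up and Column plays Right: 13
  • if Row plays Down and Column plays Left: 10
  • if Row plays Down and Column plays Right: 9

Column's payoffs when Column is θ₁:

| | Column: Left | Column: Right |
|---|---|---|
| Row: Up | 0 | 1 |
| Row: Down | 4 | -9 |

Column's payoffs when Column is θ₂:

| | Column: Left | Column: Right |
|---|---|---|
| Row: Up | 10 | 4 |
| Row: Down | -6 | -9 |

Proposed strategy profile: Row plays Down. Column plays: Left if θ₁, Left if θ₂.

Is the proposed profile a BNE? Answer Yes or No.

Yes

A profile is a BNE iff every type of every player is best-responding given beliefs about the other side.
Row plays Down: E[Down] = 0.375·(10) + 0.625·(10) = 10; E[Up] = -2. Best-responding. ✓
Column (type θ₁), facing Down: Left gives 4, Right gives -9. Proposed Left is best. ✓
Column (type θ₂), facing Down: Left gives -6, Right gives -9. Proposed Left is best. ✓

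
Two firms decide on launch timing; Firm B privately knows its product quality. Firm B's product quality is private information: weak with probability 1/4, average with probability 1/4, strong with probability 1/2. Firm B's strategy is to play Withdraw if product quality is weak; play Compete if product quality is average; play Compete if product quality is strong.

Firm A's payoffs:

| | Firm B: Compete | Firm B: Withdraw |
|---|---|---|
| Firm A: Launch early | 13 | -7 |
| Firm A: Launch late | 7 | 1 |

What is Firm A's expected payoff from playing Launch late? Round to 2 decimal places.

Take the expectation over Firm B's product quality, weighting each type's action by its prior probability.
E[Launch late] = 1/4·1 + 1/4·7 + 1/2·7 = 1/4 + 7/4 + 7/2 = 11/2

5.50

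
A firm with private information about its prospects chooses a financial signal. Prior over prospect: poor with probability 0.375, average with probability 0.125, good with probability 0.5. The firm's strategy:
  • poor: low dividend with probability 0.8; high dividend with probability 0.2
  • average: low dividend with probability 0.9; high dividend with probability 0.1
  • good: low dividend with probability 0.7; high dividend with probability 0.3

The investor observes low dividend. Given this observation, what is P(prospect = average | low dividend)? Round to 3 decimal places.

0.148

P(low dividend) = 0.375·0.8 + 0.125·0.9 + 0.5·0.7 = 0.7625
P(average | low dividend) = (0.125·0.9) / 0.7625 = 0.1125 / 0.7625 = 0.147541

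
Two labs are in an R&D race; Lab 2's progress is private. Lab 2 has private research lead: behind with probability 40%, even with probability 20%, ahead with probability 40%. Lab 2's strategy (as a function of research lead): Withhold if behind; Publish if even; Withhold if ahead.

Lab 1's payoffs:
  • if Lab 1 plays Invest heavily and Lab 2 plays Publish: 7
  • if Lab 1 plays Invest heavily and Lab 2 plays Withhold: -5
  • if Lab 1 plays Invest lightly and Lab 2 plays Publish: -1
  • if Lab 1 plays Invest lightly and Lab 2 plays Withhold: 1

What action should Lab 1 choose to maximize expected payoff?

Compute Lab 1's expected payoff for each action, taking the expectation over Lab 2's type.
E[Invest heavily] = 0.4·(-5) + 0.2·(7) + 0.4·(-5) = -2.6
E[Invest lightly] = 0.4·(1) + 0.2·(-1) + 0.4·(1) = 0.6
Best response: Invest lightly (0.6 is the largest).

Invest lightly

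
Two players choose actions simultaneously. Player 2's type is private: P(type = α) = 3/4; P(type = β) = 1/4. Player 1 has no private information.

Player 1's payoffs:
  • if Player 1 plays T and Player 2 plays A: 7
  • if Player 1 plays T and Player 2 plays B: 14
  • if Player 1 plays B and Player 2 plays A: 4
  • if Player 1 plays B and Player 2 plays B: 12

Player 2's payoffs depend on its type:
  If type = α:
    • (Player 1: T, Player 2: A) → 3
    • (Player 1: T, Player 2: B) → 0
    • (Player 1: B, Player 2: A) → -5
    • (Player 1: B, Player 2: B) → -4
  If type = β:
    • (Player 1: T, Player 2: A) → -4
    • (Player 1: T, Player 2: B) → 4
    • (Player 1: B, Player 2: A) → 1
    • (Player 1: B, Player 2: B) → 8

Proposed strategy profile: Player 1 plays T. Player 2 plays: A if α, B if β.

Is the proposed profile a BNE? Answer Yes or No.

Yes

Player 1 plays T: E[T] = 3/4·(7) + 1/4·(14) = 35/4; E[B] = 6. Best-responding. ✓
Player 2 (type α), facing T: A gives 3, B gives 0. Proposed A is best. ✓
Player 2 (type β), facing T: A gives -4, B gives 4. Proposed B is best. ✓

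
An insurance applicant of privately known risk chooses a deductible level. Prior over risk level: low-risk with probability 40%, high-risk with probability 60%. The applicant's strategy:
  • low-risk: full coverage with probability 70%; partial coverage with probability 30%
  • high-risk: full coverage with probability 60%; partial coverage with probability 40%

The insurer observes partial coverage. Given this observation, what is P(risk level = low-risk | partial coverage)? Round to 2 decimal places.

P(partial coverage) = 0.4·0.3 + 0.6·0.4 = 0.36
P(low-risk | partial coverage) = (0.4·0.3) / 0.36 = 0.12 / 0.36 = 0.333333

0.33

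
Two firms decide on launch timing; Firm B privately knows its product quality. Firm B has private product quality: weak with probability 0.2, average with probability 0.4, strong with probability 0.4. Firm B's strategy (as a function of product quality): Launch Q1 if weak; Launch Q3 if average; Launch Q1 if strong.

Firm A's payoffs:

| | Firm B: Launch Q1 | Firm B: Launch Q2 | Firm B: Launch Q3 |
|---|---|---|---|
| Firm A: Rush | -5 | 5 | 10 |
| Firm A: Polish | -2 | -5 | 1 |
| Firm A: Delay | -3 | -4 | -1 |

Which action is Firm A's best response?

E[Rush] = 0.2·(-5) + 0.4·(10) + 0.4·(-5) = 1
E[Polish] = 0.2·(-2) + 0.4·(1) + 0.4·(-2) = -0.8
E[Delay] = 0.2·(-3) + 0.4·(-1) + 0.4·(-3) = -2.2
Best response: Rush (1 is the largest).

Rush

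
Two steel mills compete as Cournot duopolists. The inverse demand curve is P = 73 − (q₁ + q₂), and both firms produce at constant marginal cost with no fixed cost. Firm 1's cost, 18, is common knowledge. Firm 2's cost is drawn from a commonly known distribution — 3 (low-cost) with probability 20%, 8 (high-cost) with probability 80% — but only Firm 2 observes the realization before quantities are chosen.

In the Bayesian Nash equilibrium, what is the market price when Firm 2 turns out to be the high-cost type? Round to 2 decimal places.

33.17

Firm 2 with cost c maximizes (73 − (q₁+q₂) − c)·q₂, giving q₂(c) = (73 − c − q₁)/2.
E[c₂] = 0.2·3 + 0.8·8 = 7
Firm 1's FOC against E[q₂] yields q₁ = (73 − 2·18 + E[c₂])/3 = (73 − 36 + 7)/3 = 14.6667.
q₂(high-cost) = 25.1667, so P = 73 − (14.6667 + 25.1667) = 33.1667.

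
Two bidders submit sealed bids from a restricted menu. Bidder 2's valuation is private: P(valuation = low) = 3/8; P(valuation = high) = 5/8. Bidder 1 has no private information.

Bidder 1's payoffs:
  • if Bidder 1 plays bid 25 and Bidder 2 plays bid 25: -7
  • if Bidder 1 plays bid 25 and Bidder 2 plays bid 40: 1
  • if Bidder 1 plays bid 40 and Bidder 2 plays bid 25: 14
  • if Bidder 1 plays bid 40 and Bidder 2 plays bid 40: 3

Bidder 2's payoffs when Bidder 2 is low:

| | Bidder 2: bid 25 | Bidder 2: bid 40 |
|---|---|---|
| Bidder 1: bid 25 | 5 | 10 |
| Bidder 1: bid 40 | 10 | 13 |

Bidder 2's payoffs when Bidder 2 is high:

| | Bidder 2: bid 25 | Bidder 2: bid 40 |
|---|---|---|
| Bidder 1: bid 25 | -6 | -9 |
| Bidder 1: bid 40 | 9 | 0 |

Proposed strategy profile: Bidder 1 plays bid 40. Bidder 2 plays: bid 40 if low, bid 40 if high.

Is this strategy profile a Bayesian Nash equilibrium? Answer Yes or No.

A profile is a BNE iff every type of every player is best-responding given beliefs about the other side.
Bidder 1 plays bid 40: E[bid 40] = 3/8·(3) + 5/8·(3) = 3; E[bid 25] = 1. Best-responding. ✓
Bidder 2 (valuation low), facing bid 40: bid 25 gives 10, bid 40 gives 13. Proposed bid 40 is best. ✓
Bidder 2 (valuation high), facing bid 40: bid 25 gives 9, bid 40 gives 0. Proposed bid 40 is not best — profitable deviation exists. ✗

No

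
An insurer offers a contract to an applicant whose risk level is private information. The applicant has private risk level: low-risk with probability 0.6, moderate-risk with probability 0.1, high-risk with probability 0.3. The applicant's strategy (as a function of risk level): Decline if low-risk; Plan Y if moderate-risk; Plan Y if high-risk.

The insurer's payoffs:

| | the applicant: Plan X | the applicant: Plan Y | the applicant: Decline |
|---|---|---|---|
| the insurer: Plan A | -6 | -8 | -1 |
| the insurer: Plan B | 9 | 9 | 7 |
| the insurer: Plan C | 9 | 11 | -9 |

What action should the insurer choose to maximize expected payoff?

E[Plan A] = 0.6·(-1) + 0.1·(-8) + 0.3·(-8) = -3.8
E[Plan B] = 0.6·(7) + 0.1·(9) + 0.3·(9) = 7.8
E[Plan C] = 0.6·(-9) + 0.1·(11) + 0.3·(11) = -1
Best response: Plan B (7.8 is the largest).

Plan B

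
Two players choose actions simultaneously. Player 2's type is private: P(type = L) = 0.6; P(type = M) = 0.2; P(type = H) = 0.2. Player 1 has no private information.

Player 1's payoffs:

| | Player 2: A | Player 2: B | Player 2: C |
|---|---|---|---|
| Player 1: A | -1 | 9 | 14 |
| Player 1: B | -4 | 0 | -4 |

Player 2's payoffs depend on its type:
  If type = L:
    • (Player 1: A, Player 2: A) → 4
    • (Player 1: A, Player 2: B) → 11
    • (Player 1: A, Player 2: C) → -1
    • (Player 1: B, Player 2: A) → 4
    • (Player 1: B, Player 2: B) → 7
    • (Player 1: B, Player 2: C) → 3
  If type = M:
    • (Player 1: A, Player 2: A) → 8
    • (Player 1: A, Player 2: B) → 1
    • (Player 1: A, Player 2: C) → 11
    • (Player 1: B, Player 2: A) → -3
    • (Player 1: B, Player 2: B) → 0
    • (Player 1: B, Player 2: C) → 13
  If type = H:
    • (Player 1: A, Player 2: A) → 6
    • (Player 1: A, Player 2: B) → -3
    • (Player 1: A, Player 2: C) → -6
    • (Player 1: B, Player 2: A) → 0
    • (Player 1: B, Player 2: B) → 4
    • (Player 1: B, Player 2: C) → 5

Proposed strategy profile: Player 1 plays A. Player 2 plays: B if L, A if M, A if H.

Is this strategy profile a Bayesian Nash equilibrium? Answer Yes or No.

No

A profile is a BNE iff every type of every player is best-responding given beliefs about the other side.
Player 1 plays A: E[A] = 0.6·(9) + 0.2·(-1) + 0.2·(-1) = 5; E[B] = -1.6. Best-responding. ✓
Player 2 (type L), facing A: A gives 4, B gives 11, C gives -1. Proposed B is best. ✓
Player 2 (type M), facing A: A gives 8, B gives 1, C gives 11. Proposed A is not best — profitable deviation exists. ✗
Player 2 (type H), facing A: A gives 6, B gives -3, C gives -6. Proposed A is best. ✓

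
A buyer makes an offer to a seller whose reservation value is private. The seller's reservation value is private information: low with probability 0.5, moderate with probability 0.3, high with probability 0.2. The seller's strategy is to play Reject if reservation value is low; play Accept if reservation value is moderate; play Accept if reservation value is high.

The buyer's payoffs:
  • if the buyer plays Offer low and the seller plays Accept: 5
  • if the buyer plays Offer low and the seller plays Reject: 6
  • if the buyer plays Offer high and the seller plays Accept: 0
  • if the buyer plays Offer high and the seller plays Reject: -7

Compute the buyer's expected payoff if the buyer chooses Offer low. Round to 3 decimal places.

E[Offer low] = 0.5·6 + 0.3·5 + 0.2·5 = 3 + 1.5 + 1 = 5.5

5.500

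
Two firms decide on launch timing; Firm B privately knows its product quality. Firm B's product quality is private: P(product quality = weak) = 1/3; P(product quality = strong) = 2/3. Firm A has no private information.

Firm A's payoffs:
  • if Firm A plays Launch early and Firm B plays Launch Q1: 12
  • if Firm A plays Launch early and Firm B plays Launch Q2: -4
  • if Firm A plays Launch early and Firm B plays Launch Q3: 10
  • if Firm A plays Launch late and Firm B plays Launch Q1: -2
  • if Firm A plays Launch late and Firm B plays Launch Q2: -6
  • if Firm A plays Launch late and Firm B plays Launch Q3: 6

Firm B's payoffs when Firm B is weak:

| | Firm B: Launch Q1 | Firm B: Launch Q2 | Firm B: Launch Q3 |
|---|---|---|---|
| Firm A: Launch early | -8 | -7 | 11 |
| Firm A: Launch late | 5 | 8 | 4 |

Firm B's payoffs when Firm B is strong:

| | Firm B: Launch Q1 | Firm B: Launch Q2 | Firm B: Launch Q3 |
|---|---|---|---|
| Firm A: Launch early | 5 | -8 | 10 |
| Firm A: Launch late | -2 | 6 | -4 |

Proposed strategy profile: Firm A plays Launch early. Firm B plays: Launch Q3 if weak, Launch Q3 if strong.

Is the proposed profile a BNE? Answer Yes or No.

Yes

A profile is a BNE iff every type of every player is best-responding given beliefs about the other side.
Firm A plays Launch early: E[Launch early] = 1/3·(10) + 2/3·(10) = 10; E[Launch late] = 6. Best-responding. ✓
Firm B (product quality weak), facing Launch early: Launch Q1 gives -8, Launch Q2 gives -7, Launch Q3 gives 11. Proposed Launch Q3 is best. ✓
Firm B (product quality strong), facing Launch early: Launch Q1 gives 5, Launch Q2 gives -8, Launch Q3 gives 10. Proposed Launch Q3 is best. ✓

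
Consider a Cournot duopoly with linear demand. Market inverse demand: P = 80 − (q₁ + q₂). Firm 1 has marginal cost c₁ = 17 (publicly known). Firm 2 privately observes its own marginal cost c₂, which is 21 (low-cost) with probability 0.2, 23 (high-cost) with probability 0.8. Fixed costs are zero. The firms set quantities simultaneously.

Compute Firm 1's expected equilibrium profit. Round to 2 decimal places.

Type-c best response for Firm 2: q₂(c) = (80 − c)/2 − q₁/2.
Firm 1 maximizes expected profit; its first-order condition is 80 − 2q₁ − E[q₂] − 17 = 0.
Substituting E[q₂] and solving: E[c₂] = 22.6, so q₁ = (80 − 2·17 + 22.6)/3 = 22.8667.
E[P] = 80 − (q₁ + E[q₂]) = 39.8667; Firm 1's expected profit = (E[P] − 17)·q₁ = (39.8667 − 17)·22.8667 = 522.884.

522.88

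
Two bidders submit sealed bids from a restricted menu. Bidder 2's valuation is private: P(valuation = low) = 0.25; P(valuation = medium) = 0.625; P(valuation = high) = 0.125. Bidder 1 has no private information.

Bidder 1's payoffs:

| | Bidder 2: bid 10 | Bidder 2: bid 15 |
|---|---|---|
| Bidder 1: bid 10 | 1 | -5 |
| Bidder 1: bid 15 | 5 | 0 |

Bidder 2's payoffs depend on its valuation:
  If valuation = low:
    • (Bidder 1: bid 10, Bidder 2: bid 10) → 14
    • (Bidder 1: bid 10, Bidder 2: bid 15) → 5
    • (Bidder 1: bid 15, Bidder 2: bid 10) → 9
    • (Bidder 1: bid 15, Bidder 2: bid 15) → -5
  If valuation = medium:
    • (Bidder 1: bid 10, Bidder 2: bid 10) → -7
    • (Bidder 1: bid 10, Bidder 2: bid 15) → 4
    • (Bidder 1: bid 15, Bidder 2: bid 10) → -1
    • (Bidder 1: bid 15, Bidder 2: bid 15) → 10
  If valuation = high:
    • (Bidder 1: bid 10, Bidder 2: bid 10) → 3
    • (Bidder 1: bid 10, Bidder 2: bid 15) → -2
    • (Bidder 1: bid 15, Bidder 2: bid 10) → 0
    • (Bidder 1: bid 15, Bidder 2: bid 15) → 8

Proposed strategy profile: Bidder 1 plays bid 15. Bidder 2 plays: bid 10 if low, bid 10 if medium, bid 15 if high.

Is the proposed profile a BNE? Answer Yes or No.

Bidder 1 plays bid 15: E[bid 15] = 0.25·(5) + 0.625·(5) + 0.125·(0) = 4.375; E[bid 10] = 0.25. Best-responding. ✓
Bidder 2 (valuation low), facing bid 15: bid 10 gives 9, bid 15 gives -5. Proposed bid 10 is best. ✓
Bidder 2 (valuation medium), facing bid 15: bid 10 gives -1, bid 15 gives 10. Proposed bid 10 is not best — profitable deviation exists. ✗
Bidder 2 (valuation high), facing bid 15: bid 10 gives 0, bid 15 gives 8. Proposed bid 15 is best. ✓

No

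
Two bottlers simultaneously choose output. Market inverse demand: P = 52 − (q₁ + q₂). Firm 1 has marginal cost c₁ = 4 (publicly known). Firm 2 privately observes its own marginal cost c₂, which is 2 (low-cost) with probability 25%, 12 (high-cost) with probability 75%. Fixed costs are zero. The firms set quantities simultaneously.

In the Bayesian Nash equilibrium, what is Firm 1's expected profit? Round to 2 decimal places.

318.03

Each type of Firm 2 best-responds to q₁; Firm 1 best-responds to the expected q₂ over Firm 2's types.
Firm 2 with cost c maximizes (52 − (q₁+q₂) − c)·q₂, giving q₂(c) = (52 − c − q₁)/2.
E[c₂] = 0.25·2 + 0.75·12 = 9.5
Firm 1's FOC against E[q₂] yields q₁ = (52 − 2·4 + E[c₂])/3 = (52 − 8 + 9.5)/3 = 17.8333.
E[P] = 52 − (q₁ + E[q₂]) = 21.8333; Firm 1's expected profit = (E[P] − 4)·q₁ = (21.8333 − 4)·17.8333 = 318.028.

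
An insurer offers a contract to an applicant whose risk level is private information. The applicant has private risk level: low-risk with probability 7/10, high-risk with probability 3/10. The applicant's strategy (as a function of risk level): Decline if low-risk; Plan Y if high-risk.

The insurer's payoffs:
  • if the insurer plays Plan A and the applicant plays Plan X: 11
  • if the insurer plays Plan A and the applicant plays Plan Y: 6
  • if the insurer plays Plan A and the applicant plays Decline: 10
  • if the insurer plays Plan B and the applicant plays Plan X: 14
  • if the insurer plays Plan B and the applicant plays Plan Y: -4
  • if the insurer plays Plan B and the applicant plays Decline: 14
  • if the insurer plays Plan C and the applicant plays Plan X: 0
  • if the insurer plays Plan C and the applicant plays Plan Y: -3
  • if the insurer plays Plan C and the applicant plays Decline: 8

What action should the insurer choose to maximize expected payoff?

E[Plan A] = 7/10·(10) + 3/10·(6) = 44/5
E[Plan B] = 7/10·(14) + 3/10·(-4) = 43/5
E[Plan C] = 7/10·(8) + 3/10·(-3) = 47/10
Best response: Plan A (44/5 is the largest).

Plan A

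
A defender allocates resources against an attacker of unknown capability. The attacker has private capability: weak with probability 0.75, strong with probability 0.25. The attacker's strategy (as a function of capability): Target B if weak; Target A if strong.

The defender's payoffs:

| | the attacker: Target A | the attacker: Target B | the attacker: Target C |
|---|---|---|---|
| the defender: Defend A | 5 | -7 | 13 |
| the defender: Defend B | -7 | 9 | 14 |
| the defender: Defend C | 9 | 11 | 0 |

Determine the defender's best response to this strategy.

Defend C

E[Defend A] = 0.75·(-7) + 0.25·(5) = -4
E[Defend B] = 0.75·(9) + 0.25·(-7) = 5
E[Defend C] = 0.75·(11) + 0.25·(9) = 10.5
Best response: Defend C (10.5 is the largest).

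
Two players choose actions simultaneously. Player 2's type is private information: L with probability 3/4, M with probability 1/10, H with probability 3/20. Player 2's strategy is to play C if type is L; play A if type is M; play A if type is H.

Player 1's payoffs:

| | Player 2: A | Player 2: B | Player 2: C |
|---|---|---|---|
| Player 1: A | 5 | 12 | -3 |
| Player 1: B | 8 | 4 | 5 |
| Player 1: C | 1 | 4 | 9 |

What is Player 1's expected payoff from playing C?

E[C] = 3/4·9 + 1/10·1 + 3/20·1 = 27/4 + 1/10 + 3/20 = 7

7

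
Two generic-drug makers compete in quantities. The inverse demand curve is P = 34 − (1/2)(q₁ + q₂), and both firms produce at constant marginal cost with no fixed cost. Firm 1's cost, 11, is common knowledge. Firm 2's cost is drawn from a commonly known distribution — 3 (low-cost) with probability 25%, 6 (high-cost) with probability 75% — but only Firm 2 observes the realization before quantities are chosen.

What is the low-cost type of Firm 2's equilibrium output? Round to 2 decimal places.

25.25

Type-c best response for Firm 2: q₂(c) = (34 − c) − q₁/2.
Firm 1 maximizes expected profit; its first-order condition is 34 − q₁ − (1/2)E[q₂] − 11 = 0.
Substituting E[q₂] and solving: E[c₂] = 5.25, so q₁ = (34 − 2·11 + 5.25)/(3/2) = 11.5.
q₂(low-cost) = (34 − 3 − (1/2)·11.5) = 25.25.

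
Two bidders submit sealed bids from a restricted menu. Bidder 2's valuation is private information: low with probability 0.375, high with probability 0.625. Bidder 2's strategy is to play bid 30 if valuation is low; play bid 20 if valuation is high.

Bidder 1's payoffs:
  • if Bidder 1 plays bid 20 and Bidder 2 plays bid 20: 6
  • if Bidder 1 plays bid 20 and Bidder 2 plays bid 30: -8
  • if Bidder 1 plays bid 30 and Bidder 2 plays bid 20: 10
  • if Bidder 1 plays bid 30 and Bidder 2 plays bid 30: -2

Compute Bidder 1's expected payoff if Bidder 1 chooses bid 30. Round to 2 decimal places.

E[bid 30] = 0.375·(-2) + 0.625·10 = (-0.75) + 6.25 = 5.5

5.50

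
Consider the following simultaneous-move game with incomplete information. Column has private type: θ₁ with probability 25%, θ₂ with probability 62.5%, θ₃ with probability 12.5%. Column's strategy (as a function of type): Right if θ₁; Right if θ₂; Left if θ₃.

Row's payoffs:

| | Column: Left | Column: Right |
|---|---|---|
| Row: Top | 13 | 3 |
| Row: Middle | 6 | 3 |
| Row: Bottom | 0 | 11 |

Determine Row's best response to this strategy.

E[Top] = 0.25·(3) + 0.625·(3) + 0.125·(13) = 4.25
E[Middle] = 0.25·(3) + 0.625·(3) + 0.125·(6) = 3.375
E[Bottom] = 0.25·(11) + 0.625·(11) + 0.125·(0) = 9.625
Best response: Bottom (9.625 is the largest).

Bottom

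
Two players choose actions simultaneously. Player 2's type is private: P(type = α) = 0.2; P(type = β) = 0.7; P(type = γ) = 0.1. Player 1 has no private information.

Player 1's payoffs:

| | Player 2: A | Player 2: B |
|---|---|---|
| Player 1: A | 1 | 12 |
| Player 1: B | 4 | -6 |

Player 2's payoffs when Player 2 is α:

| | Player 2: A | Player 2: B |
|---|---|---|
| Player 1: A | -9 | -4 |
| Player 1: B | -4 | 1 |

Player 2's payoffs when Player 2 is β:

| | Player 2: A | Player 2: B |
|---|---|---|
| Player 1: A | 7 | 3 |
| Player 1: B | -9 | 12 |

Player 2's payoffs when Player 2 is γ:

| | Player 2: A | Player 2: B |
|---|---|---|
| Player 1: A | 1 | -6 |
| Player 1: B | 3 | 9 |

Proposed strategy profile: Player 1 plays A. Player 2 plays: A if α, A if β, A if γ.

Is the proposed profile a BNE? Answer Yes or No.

Player 1 plays A: E[A] = 0.2·(1) + 0.7·(1) + 0.1·(1) = 1; E[B] = 4. Not best-responding. ✗
Player 2 (type α), facing A: A gives -9, B gives -4. Proposed A is not best — profitable deviation exists. ✗
Player 2 (type β), facing A: A gives 7, B gives 3. Proposed A is best. ✓
Player 2 (type γ), facing A: A gives 1, B gives -6. Proposed A is best. ✓

No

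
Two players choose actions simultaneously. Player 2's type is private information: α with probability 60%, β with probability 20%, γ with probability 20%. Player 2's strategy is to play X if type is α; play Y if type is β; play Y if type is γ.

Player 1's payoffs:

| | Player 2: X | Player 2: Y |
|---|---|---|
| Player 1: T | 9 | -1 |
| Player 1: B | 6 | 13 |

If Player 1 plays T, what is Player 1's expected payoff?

5

E[T] = 0.6·9 + 0.2·(-1) + 0.2·(-1) = 5.4 + (-0.2) + (-0.2) = 5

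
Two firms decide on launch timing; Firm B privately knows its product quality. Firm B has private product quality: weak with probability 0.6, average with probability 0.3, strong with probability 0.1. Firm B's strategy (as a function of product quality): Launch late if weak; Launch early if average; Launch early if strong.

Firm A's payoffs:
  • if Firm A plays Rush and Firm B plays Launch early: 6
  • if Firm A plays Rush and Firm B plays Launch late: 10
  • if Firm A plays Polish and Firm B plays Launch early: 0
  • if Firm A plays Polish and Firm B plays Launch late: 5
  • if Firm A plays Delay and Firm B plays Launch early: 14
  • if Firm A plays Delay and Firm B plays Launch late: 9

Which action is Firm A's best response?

Compute Firm A's expected payoff for each action, taking the expectation over Firm B's type.
E[Rush] = 0.6·(10) + 0.3·(6) + 0.1·(6) = 8.4
E[Polish] = 0.6·(5) + 0.3·(0) + 0.1·(0) = 3
E[Delay] = 0.6·(9) + 0.3·(14) + 0.1·(14) = 11
Best response: Delay (11 is the largest).

Delay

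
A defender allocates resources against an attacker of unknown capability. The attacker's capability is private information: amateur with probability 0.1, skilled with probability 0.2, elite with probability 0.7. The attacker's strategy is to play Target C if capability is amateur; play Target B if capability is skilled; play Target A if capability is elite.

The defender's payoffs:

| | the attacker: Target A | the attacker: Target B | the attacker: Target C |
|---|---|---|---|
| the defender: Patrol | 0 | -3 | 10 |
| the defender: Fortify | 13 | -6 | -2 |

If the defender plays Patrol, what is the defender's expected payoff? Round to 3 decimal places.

0.400

Take the expectation over the attacker's capability, weighting each type's action by its prior probability.
E[Patrol] = 0.1·10 + 0.2·(-3) + 0.7·0 = 1 + (-0.6) + 0 = 0.4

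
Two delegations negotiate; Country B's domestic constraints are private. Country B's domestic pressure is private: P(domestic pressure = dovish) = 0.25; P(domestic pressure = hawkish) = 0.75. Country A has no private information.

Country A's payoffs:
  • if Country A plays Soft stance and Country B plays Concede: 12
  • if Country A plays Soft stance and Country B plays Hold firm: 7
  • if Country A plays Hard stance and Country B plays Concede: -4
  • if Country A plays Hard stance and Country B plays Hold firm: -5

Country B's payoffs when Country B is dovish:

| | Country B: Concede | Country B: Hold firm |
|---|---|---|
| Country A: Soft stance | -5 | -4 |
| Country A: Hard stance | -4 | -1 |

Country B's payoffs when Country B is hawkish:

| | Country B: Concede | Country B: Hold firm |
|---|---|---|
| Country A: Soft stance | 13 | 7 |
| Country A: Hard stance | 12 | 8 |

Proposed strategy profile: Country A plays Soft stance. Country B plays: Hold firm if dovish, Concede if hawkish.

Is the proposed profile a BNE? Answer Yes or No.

A profile is a BNE iff every type of every player is best-responding given beliefs about the other side.
Country A plays Soft stance: E[Soft stance] = 0.25·(7) + 0.75·(12) = 10.75; E[Hard stance] = -4.25. Best-responding. ✓
Country B (domestic pressure dovish), facing Soft stance: Concede gives -5, Hold firm gives -4. Proposed Hold firm is best. ✓
Country B (domestic pressure hawkish), facing Soft stance: Concede gives 13, Hold firm gives 7. Proposed Concede is best. ✓

Yes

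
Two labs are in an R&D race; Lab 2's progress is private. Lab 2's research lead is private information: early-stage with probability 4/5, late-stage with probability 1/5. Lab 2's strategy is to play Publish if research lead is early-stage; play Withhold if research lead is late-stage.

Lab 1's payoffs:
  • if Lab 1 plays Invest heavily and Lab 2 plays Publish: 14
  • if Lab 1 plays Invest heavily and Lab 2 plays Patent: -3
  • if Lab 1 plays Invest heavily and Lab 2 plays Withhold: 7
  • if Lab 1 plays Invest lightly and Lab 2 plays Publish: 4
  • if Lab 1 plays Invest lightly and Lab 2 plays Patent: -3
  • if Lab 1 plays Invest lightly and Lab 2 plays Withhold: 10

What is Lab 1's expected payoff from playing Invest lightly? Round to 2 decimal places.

5.20

E[Invest lightly] = 4/5·4 + 1/5·10 = 16/5 + 2 = 26/5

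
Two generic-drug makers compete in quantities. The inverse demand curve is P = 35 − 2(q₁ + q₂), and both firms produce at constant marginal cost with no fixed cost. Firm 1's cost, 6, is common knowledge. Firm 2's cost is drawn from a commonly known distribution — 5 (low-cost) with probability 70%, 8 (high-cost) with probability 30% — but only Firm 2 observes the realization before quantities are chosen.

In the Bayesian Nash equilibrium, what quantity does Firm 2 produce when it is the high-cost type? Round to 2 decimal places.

Type-c best response for Firm 2: q₂(c) = (35 − c)/4 − q₁/2.
Firm 1 maximizes expected profit; its first-order condition is 35 − 4q₁ − 2E[q₂] − 6 = 0.
Substituting E[q₂] and solving: E[c₂] = 5.9, so q₁ = (35 − 2·6 + 5.9)/6 = 4.81667.
q₂(high-cost) = (35 − 8 − 2·4.81667)/4 = 4.34167.

4.34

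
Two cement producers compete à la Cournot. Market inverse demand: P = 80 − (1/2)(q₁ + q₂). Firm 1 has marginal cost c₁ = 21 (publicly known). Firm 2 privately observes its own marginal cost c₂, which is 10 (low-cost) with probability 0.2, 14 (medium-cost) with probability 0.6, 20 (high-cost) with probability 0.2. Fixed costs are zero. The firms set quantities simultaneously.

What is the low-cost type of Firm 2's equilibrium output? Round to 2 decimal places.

52.53

Type-c best response for Firm 2: q₂(c) = (80 − c) − q₁/2.
Firm 1 maximizes expected profit; its first-order condition is 80 − q₁ − (1/2)E[q₂] − 21 = 0.
Substituting E[q₂] and solving: E[c₂] = 14.4, so q₁ = (80 − 2·21 + 14.4)/(3/2) = 34.9333.
q₂(low-cost) = (80 − 10 − (1/2)·34.9333) = 52.5333.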